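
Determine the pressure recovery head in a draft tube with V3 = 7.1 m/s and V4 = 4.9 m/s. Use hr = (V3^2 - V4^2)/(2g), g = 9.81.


hr = (7.1^2 - 4.9^2) / (2*9.81) = 1.3456 m


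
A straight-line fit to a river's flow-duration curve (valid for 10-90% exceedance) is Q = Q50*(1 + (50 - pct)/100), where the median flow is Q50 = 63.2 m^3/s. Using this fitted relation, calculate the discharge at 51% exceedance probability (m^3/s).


Q = 63.2 * (1 + (50 - 51)/100) = 62.5680 m^3/s


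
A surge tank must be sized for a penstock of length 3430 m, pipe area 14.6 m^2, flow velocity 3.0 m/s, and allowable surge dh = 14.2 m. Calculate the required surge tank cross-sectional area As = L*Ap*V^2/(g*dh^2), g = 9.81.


As = 3430 * 14.6 * 3.0^2 / (9.81 * 14.2^2) = 227.8472 m^2


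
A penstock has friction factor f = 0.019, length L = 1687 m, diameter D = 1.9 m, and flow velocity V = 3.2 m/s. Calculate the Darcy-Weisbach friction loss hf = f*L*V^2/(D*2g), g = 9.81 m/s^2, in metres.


hf = 0.019 * 1687 * 3.2^2 / (1.9 * 2 * 9.81) = 8.8047 m


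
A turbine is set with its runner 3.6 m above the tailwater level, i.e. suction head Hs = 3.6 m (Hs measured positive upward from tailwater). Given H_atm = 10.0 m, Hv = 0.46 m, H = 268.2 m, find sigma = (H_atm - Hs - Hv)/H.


sigma = (10.0 - 3.6 - 0.46) / 268.2 = 0.0221


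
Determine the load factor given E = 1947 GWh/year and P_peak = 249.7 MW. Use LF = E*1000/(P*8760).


LF = 1947 * 1000 / (249.7 * 8760) = 0.8901


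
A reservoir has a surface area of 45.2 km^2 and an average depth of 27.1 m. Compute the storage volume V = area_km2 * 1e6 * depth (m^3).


V = 45.2 * 1e6 * 27.1 = 1.2249e+09 m^3


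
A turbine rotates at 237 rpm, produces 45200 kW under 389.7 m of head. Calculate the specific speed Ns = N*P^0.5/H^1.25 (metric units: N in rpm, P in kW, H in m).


Ns = 237 * 45200^0.5 / 389.7^1.25 = 29.1008


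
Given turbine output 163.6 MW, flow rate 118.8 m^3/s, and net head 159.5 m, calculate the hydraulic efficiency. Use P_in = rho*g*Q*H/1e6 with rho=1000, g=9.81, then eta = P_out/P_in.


P_in = 1000 * 9.81 * 118.8 * 159.5 / 1e6 = 185.8858 MW
eta = 163.6 / 185.8858 = 0.8801


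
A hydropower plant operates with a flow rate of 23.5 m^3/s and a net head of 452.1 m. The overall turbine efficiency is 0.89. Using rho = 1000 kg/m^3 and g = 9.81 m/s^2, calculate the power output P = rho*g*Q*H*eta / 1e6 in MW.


P = 1000 * 9.81 * 23.5 * 452.1 * 0.89 / 1e6 = 92.7601 MW


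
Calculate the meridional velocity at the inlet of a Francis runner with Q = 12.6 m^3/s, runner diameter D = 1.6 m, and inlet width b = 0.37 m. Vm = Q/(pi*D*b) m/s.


Vm = 12.6 / (pi * 1.6 * 0.37) = 6.7748 m/s


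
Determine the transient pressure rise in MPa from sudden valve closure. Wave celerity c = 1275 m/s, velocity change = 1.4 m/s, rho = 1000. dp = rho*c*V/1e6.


dp = 1000 * 1275 * 1.4 / 1e6 = 1.7850 MPa


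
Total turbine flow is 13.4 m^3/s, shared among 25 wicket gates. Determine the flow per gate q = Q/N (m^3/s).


q = 13.4 / 25 = 0.5360 m^3/s


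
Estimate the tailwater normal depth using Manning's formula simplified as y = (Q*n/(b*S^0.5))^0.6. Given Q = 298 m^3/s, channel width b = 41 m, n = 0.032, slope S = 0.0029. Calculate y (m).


y = (298 * 0.032 / (41 * 0.0029^0.5))^0.6 = 2.4056 m


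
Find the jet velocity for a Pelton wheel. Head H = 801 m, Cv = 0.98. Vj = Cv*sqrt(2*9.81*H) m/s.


Vj = 0.98 * sqrt(2*9.81*801) = 122.8547 m/s


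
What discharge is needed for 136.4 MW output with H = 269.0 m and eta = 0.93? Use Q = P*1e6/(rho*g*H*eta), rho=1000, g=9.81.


Q = 136.4 * 1e6 / (1000 * 9.81 * 269.0 * 0.93) = 55.5789 m^3/s


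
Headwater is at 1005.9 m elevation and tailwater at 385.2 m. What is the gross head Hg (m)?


Hg = 1005.9 - 385.2 = 620.7000 m


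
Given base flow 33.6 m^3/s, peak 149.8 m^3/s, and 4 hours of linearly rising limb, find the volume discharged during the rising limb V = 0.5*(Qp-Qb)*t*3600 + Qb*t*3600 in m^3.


V = 0.5*(149.8 - 33.6)*4*3600 + 33.6*4*3600 = 1.3205e+06 m^3


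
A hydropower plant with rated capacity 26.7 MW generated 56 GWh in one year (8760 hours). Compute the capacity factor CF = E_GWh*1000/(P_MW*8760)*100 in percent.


CF = 56 * 1000 / (26.7 * 8760) * 100 = 23.9427 %


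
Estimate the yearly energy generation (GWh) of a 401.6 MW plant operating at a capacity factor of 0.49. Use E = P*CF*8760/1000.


E = 401.6 * 0.49 * 8760 / 1000 = 1723.8278 GWh


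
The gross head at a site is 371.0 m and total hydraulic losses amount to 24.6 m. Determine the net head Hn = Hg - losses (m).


Hn = 371.0 - 24.6 = 346.4000 m


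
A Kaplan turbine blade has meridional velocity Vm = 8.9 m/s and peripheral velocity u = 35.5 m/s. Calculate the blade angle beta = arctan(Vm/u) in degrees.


beta = arctan(8.9 / 35.5) = 14.0742 degrees


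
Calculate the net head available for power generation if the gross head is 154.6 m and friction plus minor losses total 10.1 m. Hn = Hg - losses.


Hn = 154.6 - 10.1 = 144.5000 m


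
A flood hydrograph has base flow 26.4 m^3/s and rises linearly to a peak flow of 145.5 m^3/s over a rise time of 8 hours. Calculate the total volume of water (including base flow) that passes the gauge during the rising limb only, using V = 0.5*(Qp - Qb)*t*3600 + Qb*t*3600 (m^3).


V = 0.5*(145.5 - 26.4)*8*3600 + 26.4*8*3600 = 2.4754e+06 m^3


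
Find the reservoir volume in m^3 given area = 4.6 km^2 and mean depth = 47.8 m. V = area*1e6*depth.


V = 4.6 * 1e6 * 47.8 = 2.1988e+08 m^3


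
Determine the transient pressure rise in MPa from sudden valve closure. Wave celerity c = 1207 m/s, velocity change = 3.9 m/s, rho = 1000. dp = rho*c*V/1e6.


dp = 1000 * 1207 * 3.9 / 1e6 = 4.7073 MPa


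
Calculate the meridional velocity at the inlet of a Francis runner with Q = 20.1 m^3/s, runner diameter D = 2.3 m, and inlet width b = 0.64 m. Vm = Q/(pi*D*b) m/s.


Vm = 20.1 / (pi * 2.3 * 0.64) = 4.3465 m/s


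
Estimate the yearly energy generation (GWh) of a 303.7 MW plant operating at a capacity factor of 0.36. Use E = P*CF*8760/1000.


E = 303.7 * 0.36 * 8760 / 1000 = 957.7483 GWh


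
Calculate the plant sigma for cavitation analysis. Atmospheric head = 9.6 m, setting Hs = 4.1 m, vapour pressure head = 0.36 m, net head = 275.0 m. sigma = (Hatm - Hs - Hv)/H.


sigma = (9.6 - 4.1 - 0.36) / 275.0 = 0.0187


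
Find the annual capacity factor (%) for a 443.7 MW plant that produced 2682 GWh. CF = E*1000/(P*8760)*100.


CF = 2682 * 1000 / (443.7 * 8760) * 100 = 69.0026 %


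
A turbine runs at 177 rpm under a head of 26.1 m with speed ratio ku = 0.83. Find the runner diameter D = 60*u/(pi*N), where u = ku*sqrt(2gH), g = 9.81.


u = 0.83 * sqrt(2*9.81*26.1) = 18.7823 m/s
D = 60 * 18.7823 / (pi * 177) = 2.0266 m


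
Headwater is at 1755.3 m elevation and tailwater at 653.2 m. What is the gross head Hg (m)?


Hg = 1755.3 - 653.2 = 1102.1000 m


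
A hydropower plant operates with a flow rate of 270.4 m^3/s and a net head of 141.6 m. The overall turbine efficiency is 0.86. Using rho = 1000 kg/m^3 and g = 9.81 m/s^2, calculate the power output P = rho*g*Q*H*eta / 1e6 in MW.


P = 1000 * 9.81 * 270.4 * 141.6 * 0.86 / 1e6 = 323.0259 MW


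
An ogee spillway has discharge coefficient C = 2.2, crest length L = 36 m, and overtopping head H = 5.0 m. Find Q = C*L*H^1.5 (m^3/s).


Q = 2.2 * 36 * 5.0^1.5 = 885.4829 m^3/s


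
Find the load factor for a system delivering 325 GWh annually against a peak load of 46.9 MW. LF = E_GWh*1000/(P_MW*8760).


LF = 325 * 1000 / (46.9 * 8760) = 0.7911


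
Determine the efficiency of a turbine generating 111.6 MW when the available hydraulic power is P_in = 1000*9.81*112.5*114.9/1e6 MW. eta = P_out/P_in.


P_in = 1000 * 9.81 * 112.5 * 114.9 / 1e6 = 126.8065 MW
eta = 111.6 / 126.8065 = 0.8801


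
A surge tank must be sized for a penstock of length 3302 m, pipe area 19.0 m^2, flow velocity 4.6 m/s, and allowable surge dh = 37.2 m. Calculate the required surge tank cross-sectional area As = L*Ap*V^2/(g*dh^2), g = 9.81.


As = 3302 * 19.0 * 4.6^2 / (9.81 * 37.2^2) = 97.7893 m^2


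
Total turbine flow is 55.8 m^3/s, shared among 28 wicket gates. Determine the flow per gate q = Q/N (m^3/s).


q = 55.8 / 28 = 1.9929 m^3/s


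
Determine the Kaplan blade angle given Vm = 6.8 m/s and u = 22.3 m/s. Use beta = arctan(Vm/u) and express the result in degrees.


beta = arctan(6.8 / 22.3) = 16.9582 degrees


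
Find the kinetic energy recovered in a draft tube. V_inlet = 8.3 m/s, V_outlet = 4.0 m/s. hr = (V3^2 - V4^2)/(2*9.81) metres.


hr = (8.3^2 - 4.0^2) / (2*9.81) = 2.6957 m


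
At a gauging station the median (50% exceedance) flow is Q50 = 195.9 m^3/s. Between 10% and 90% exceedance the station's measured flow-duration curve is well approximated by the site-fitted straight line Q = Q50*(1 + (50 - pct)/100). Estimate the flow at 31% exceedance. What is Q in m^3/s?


Q = 195.9 * (1 + (50 - 31)/100) = 233.1210 m^3/s


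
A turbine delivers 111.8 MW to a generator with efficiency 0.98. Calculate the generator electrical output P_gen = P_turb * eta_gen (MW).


P_gen = 111.8 * 0.98 = 109.5640 MW


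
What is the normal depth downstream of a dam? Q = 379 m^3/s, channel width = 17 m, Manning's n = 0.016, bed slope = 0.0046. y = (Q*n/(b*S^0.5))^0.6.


y = (379 * 0.016 / (17 * 0.0046^0.5))^0.6 = 2.7074 m


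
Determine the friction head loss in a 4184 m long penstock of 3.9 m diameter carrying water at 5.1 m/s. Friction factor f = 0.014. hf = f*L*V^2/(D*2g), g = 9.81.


hf = 0.014 * 4184 * 5.1^2 / (3.9 * 2 * 9.81) = 19.9112 m


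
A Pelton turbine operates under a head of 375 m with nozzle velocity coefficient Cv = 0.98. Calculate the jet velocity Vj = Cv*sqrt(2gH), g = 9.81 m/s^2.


Vj = 0.98 * sqrt(2*9.81*375) = 84.0604 m/s


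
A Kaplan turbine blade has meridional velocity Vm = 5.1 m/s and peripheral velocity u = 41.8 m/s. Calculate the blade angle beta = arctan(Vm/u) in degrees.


beta = arctan(5.1 / 41.8) = 6.9563 degrees


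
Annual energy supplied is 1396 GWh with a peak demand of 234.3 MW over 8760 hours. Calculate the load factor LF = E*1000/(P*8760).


LF = 1396 * 1000 / (234.3 * 8760) = 0.6802


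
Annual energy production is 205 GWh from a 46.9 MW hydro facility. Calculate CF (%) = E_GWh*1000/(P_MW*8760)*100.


CF = 205 * 1000 / (46.9 * 8760) * 100 = 49.8973 %


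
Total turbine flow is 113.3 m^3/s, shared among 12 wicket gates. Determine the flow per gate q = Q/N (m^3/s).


q = 113.3 / 12 = 9.4417 m^3/s


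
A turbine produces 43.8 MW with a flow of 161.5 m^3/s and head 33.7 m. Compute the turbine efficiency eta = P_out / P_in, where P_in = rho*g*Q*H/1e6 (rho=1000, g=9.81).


P_in = 1000 * 9.81 * 161.5 * 33.7 / 1e6 = 53.3914 MW
eta = 43.8 / 53.3914 = 0.8204


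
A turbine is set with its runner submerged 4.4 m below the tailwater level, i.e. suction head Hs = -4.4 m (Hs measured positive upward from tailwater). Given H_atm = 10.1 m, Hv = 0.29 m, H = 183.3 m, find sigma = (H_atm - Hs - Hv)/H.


sigma = (10.1 - (-4.4) - 0.29) / 183.3 = 0.0775


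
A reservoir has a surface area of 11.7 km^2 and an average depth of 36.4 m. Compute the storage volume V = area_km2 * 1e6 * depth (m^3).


V = 11.7 * 1e6 * 36.4 = 4.2588e+08 m^3


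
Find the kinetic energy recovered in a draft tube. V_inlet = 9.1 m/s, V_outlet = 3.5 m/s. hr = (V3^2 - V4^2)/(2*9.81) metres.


hr = (9.1^2 - 3.5^2) / (2*9.81) = 3.5963 m


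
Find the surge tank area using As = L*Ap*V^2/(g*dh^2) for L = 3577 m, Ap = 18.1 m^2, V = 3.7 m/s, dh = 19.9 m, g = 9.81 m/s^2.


As = 3577 * 18.1 * 3.7^2 / (9.81 * 19.9^2) = 228.1528 m^2


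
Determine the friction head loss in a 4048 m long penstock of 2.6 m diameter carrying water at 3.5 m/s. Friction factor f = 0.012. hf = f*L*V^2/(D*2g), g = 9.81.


hf = 0.012 * 4048 * 3.5^2 / (2.6 * 2 * 9.81) = 11.6650 m


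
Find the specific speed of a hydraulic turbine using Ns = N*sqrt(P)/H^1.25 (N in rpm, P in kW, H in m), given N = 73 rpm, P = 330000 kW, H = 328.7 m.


Ns = 73 * 330000^0.5 / 328.7^1.25 = 29.9626


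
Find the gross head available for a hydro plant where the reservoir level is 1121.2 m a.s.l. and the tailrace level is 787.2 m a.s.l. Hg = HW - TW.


Hg = 1121.2 - 787.2 = 334.0000 m


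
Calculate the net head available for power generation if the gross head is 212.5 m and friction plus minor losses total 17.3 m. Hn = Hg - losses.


Hn = 212.5 - 17.3 = 195.2000 m


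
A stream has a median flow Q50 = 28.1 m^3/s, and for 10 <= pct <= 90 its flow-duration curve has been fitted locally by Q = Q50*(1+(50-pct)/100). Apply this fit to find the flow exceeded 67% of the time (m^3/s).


Q = 28.1 * (1 + (50 - 67)/100) = 23.3230 m^3/s


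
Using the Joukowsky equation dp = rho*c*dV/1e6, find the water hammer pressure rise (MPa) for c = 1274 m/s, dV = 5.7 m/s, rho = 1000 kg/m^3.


dp = 1000 * 1274 * 5.7 / 1e6 = 7.2618 MPa


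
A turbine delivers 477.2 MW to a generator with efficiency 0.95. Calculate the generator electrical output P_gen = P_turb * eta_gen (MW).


P_gen = 477.2 * 0.95 = 453.3400 MW


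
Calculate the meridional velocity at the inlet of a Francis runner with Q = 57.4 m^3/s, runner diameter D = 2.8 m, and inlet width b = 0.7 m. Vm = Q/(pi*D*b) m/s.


Vm = 57.4 / (pi * 2.8 * 0.7) = 9.3219 m/s


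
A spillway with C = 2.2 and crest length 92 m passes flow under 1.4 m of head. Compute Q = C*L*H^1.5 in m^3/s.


Q = 2.2 * 92 * 1.4^1.5 = 335.2761 m^3/s


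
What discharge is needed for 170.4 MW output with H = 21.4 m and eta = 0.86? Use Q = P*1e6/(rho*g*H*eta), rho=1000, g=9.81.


Q = 170.4 * 1e6 / (1000 * 9.81 * 21.4 * 0.86) = 943.8182 m^3/s


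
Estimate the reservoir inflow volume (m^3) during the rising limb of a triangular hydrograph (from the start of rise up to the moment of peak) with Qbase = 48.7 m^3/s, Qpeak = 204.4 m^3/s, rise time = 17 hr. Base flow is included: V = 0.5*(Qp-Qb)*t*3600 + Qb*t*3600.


V = 0.5*(204.4 - 48.7)*17*3600 + 48.7*17*3600 = 7.7449e+06 m^3


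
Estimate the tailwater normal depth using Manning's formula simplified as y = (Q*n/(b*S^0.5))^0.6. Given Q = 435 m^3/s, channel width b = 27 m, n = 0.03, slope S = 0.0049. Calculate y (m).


y = (435 * 0.03 / (27 * 0.0049^0.5))^0.6 = 3.1878 m


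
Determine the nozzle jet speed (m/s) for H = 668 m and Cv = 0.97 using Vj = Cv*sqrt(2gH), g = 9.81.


Vj = 0.97 * sqrt(2*9.81*668) = 111.0477 m/s


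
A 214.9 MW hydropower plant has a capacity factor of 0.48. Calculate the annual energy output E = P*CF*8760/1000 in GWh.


E = 214.9 * 0.48 * 8760 / 1000 = 903.6115 GWh


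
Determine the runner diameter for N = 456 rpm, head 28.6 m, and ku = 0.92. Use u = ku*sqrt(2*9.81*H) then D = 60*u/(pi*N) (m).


u = 0.92 * sqrt(2*9.81*28.6) = 21.7932 m/s
D = 60 * 21.7932 / (pi * 456) = 0.9128 m


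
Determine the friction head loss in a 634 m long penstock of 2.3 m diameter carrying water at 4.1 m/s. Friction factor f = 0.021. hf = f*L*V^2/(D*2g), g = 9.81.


hf = 0.021 * 634 * 4.1^2 / (2.3 * 2 * 9.81) = 4.9596 m


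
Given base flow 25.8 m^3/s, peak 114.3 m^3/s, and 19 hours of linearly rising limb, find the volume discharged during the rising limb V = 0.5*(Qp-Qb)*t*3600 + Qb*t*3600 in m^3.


V = 0.5*(114.3 - 25.8)*19*3600 + 25.8*19*3600 = 4.7914e+06 m^3


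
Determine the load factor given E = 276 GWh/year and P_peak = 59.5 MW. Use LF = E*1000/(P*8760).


LF = 276 * 1000 / (59.5 * 8760) = 0.5295


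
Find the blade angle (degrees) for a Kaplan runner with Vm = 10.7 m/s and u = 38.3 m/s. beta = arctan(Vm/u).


beta = arctan(10.7 / 38.3) = 15.6089 degrees


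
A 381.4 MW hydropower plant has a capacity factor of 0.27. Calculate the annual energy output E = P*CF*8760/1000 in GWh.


E = 381.4 * 0.27 * 8760 / 1000 = 902.0873 GWh


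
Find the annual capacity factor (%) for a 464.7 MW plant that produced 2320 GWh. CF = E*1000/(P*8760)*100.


CF = 2320 * 1000 / (464.7 * 8760) * 100 = 56.9916 %


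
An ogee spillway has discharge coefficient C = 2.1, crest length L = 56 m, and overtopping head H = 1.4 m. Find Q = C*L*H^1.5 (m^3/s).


Q = 2.1 * 56 * 1.4^1.5 = 194.8047 m^3/s


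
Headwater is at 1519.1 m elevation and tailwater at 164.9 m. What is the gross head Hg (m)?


Hg = 1519.1 - 164.9 = 1354.2000 m


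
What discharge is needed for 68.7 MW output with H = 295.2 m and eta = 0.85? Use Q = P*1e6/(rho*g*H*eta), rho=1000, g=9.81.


Q = 68.7 * 1e6 / (1000 * 9.81 * 295.2 * 0.85) = 27.9095 m^3/s


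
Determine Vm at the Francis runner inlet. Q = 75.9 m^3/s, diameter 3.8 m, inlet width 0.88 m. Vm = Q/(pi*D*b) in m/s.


Vm = 75.9 / (pi * 3.8 * 0.88) = 7.2248 m/s


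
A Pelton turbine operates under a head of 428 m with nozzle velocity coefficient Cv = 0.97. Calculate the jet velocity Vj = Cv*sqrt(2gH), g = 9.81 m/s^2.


Vj = 0.97 * sqrt(2*9.81*428) = 88.8880 m/s


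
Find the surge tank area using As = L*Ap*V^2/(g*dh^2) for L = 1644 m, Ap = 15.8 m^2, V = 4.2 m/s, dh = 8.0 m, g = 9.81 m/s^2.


As = 1644 * 15.8 * 4.2^2 / (9.81 * 8.0^2) = 729.8078 m^2


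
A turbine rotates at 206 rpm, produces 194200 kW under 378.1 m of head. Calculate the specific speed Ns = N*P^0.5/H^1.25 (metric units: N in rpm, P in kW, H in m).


Ns = 206 * 194200^0.5 / 378.1^1.25 = 54.4482


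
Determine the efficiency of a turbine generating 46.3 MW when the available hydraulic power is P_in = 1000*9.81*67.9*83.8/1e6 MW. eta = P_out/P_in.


P_in = 1000 * 9.81 * 67.9 * 83.8 / 1e6 = 55.8191 MW
eta = 46.3 / 55.8191 = 0.8295


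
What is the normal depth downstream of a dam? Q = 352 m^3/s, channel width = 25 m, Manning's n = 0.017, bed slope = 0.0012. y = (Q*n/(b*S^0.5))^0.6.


y = (352 * 0.017 / (25 * 0.0012^0.5))^0.6 = 3.1892 m


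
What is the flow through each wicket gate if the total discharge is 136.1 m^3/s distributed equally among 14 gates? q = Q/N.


q = 136.1 / 14 = 9.7214 m^3/s


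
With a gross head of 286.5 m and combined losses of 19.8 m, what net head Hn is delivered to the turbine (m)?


Hn = 286.5 - 19.8 = 266.7000 m


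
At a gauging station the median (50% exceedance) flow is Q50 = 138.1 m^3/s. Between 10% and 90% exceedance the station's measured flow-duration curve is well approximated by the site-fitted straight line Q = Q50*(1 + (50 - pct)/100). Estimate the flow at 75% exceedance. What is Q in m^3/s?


Q = 138.1 * (1 + (50 - 75)/100) = 103.5750 m^3/s


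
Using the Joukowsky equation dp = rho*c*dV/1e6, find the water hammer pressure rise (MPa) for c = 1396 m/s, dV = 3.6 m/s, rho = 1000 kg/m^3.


dp = 1000 * 1396 * 3.6 / 1e6 = 5.0256 MPa


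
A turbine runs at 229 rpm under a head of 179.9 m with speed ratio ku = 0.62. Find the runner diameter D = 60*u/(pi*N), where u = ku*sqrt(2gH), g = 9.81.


u = 0.62 * sqrt(2*9.81*179.9) = 36.8347 m/s
D = 60 * 36.8347 / (pi * 229) = 3.0720 m


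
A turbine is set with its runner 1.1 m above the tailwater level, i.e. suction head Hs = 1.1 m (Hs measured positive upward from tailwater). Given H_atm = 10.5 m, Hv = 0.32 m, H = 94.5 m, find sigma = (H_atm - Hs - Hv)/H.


sigma = (10.5 - 1.1 - 0.32) / 94.5 = 0.0961


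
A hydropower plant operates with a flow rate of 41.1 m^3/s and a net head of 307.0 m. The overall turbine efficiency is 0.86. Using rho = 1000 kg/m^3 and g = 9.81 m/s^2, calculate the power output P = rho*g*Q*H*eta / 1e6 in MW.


P = 1000 * 9.81 * 41.1 * 307.0 * 0.86 / 1e6 = 106.4505 MW


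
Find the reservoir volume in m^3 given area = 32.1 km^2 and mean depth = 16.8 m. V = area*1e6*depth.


V = 32.1 * 1e6 * 16.8 = 5.3928e+08 m^3


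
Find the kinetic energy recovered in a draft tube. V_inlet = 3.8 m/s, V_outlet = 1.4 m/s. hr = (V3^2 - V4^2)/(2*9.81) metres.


hr = (3.8^2 - 1.4^2) / (2*9.81) = 0.6361 m


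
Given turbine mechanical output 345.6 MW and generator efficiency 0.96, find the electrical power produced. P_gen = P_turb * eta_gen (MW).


P_gen = 345.6 * 0.96 = 331.7760 MW


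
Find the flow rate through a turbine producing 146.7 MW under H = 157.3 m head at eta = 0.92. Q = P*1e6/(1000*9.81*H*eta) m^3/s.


Q = 146.7 * 1e6 / (1000 * 9.81 * 157.3 * 0.92) = 103.3343 m^3/s


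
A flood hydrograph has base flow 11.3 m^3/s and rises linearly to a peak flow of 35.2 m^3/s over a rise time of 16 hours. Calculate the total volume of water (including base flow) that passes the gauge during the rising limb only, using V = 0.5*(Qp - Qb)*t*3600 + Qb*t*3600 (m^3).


V = 0.5*(35.2 - 11.3)*16*3600 + 11.3*16*3600 = 1.3392e+06 m^3


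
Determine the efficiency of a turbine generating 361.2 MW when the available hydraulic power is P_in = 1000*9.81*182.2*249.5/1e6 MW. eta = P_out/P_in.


P_in = 1000 * 9.81 * 182.2 * 249.5 / 1e6 = 445.9518 MW
eta = 361.2 / 445.9518 = 0.8100


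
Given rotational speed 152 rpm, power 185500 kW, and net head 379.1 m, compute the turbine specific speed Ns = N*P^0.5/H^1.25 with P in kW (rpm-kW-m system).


Ns = 152 * 185500^0.5 / 379.1^1.25 = 39.1357


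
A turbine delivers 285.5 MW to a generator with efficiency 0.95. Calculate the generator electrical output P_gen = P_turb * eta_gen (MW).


P_gen = 285.5 * 0.95 = 271.2250 MW


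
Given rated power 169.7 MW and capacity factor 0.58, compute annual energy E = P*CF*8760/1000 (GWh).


E = 169.7 * 0.58 * 8760 / 1000 = 862.2118 GWh


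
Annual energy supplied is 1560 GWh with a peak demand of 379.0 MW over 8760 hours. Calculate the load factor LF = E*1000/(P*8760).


LF = 1560 * 1000 / (379.0 * 8760) = 0.4699


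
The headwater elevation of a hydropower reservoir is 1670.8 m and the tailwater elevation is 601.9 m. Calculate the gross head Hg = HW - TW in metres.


Hg = 1670.8 - 601.9 = 1068.9000 m


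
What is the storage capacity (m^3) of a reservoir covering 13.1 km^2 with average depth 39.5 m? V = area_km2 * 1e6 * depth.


V = 13.1 * 1e6 * 39.5 = 5.1745e+08 m^3


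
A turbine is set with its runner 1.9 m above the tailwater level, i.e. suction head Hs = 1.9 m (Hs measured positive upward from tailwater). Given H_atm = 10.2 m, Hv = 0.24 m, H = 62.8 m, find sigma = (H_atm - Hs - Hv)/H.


sigma = (10.2 - 1.9 - 0.24) / 62.8 = 0.1283


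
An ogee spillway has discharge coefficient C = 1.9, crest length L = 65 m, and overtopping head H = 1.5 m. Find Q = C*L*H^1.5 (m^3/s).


Q = 1.9 * 65 * 1.5^1.5 = 226.8840 m^3/s


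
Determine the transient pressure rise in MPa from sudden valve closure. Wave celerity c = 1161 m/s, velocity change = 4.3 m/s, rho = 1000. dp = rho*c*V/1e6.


dp = 1000 * 1161 * 4.3 / 1e6 = 4.9923 MPa


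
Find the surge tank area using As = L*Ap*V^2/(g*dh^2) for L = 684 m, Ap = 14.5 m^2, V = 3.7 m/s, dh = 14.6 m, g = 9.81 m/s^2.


As = 684 * 14.5 * 3.7^2 / (9.81 * 14.6^2) = 64.9311 m^2


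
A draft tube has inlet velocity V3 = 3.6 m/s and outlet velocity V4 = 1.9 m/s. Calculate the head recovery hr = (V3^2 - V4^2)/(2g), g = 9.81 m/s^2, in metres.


hr = (3.6^2 - 1.9^2) / (2*9.81) = 0.4766 m


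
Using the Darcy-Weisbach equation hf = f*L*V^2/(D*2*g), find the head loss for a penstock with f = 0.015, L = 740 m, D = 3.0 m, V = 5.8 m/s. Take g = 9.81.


hf = 0.015 * 740 * 5.8^2 / (3.0 * 2 * 9.81) = 6.3439 m


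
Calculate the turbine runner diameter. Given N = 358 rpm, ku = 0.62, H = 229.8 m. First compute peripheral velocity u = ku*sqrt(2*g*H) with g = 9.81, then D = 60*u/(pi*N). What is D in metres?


u = 0.62 * sqrt(2*9.81*229.8) = 41.6309 m/s
D = 60 * 41.6309 / (pi * 358) = 2.2209 m


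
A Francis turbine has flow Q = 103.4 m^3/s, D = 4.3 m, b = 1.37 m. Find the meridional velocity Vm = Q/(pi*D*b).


Vm = 103.4 / (pi * 4.3 * 1.37) = 5.5870 m/s


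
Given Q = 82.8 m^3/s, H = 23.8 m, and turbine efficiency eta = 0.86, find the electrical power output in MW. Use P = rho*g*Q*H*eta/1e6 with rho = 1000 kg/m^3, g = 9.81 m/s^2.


P = 1000 * 9.81 * 82.8 * 23.8 * 0.86 / 1e6 = 16.6255 MW


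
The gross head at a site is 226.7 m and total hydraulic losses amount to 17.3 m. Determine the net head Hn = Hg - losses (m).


Hn = 226.7 - 17.3 = 209.4000 m


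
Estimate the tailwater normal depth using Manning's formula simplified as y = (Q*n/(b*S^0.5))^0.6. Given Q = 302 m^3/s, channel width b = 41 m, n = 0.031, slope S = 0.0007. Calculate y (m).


y = (302 * 0.031 / (41 * 0.0007^0.5))^0.6 = 3.6444 m


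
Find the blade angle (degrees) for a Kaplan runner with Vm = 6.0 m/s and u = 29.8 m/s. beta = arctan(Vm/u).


beta = arctan(6.0 / 29.8) = 11.3839 degrees


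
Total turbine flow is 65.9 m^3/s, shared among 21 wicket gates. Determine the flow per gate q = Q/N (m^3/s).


q = 65.9 / 21 = 3.1381 m^3/s


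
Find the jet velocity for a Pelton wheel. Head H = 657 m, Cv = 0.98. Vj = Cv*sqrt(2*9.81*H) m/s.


Vj = 0.98 * sqrt(2*9.81*657) = 111.2649 m/s


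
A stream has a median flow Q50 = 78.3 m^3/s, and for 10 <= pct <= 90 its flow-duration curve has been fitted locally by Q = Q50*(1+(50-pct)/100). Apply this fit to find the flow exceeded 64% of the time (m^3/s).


Q = 78.3 * (1 + (50 - 64)/100) = 67.3380 m^3/s


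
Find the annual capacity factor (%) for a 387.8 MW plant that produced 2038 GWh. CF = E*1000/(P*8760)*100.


CF = 2038 * 1000 / (387.8 * 8760) * 100 = 59.9919 %


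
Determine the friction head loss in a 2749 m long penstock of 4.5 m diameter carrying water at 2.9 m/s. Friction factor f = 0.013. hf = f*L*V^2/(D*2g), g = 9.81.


hf = 0.013 * 2749 * 2.9^2 / (4.5 * 2 * 9.81) = 3.4041 m


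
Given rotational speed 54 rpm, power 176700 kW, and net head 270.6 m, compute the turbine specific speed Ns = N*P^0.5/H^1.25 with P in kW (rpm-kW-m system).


Ns = 54 * 176700^0.5 / 270.6^1.25 = 20.6825


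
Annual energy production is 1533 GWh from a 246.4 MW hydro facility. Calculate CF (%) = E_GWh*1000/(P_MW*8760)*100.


CF = 1533 * 1000 / (246.4 * 8760) * 100 = 71.0227 %


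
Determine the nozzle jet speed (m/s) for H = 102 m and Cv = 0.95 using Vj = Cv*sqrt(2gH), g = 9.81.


Vj = 0.95 * sqrt(2*9.81*102) = 42.4985 m/s


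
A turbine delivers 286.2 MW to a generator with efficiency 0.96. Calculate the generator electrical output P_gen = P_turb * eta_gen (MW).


P_gen = 286.2 * 0.96 = 274.7520 MW


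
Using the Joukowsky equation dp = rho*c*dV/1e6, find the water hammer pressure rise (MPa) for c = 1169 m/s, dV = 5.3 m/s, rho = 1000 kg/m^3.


dp = 1000 * 1169 * 5.3 / 1e6 = 6.1957 MPa


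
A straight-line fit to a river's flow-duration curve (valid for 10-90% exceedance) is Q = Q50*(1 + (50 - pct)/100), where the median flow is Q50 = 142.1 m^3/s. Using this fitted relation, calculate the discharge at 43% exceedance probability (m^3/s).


Q = 142.1 * (1 + (50 - 43)/100) = 152.0470 m^3/s


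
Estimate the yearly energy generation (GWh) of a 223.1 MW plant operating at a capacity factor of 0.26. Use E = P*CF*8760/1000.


E = 223.1 * 0.26 * 8760 / 1000 = 508.1326 GWh


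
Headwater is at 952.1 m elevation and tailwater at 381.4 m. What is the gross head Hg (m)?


Hg = 952.1 - 381.4 = 570.7000 m


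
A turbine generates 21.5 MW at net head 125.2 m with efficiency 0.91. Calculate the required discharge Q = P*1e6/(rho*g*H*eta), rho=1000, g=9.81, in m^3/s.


Q = 21.5 * 1e6 / (1000 * 9.81 * 125.2 * 0.91) = 19.2364 m^3/s


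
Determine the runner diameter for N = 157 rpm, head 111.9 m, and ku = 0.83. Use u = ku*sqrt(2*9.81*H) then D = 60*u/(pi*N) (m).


u = 0.83 * sqrt(2*9.81*111.9) = 38.8904 m/s
D = 60 * 38.8904 / (pi * 157) = 4.7309 m


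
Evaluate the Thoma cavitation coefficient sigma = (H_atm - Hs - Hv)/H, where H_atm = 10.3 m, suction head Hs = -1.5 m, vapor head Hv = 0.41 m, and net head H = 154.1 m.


sigma = (10.3 - (-1.5) - 0.41) / 154.1 = 0.0739


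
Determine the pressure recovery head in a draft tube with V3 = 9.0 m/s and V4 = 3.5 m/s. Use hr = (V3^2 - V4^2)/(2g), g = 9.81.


hr = (9.0^2 - 3.5^2) / (2*9.81) = 3.5041 m


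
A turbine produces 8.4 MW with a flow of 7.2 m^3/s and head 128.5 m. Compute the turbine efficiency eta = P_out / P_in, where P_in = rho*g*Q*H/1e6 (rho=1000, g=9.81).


P_in = 1000 * 9.81 * 7.2 * 128.5 / 1e6 = 9.0762 MW
eta = 8.4 / 9.0762 = 0.9255


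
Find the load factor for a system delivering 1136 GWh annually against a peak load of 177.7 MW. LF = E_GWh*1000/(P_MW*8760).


LF = 1136 * 1000 / (177.7 * 8760) = 0.7298


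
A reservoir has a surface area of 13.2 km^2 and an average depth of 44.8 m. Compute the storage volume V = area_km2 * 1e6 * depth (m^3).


V = 13.2 * 1e6 * 44.8 = 5.9136e+08 m^3


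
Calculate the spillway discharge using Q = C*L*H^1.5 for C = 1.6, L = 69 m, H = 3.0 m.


Q = 1.6 * 69 * 3.0^1.5 = 573.6552 m^3/s


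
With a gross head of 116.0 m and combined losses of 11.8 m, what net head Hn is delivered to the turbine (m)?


Hn = 116.0 - 11.8 = 104.2000 m


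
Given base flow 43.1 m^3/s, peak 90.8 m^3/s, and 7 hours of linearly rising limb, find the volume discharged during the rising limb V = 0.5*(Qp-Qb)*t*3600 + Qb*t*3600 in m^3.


V = 0.5*(90.8 - 43.1)*7*3600 + 43.1*7*3600 = 1.6871e+06 m^3


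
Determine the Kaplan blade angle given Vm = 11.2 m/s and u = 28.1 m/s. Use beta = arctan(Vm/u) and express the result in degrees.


beta = arctan(11.2 / 28.1) = 21.7311 degrees


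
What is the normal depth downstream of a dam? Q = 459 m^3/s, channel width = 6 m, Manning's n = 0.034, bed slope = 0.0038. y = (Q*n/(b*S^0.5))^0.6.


y = (459 * 0.034 / (6 * 0.0038^0.5))^0.6 = 9.4439 m


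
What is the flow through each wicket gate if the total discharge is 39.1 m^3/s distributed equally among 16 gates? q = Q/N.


q = 39.1 / 16 = 2.4438 m^3/s


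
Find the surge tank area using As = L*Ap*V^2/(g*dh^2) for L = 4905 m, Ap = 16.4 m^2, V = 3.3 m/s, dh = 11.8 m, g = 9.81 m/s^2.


As = 4905 * 16.4 * 3.3^2 / (9.81 * 11.8^2) = 641.3243 m^2


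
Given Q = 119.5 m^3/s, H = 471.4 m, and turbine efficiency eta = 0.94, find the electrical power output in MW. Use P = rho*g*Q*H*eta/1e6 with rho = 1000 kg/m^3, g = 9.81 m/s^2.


P = 1000 * 9.81 * 119.5 * 471.4 * 0.94 / 1e6 = 519.4627 MW


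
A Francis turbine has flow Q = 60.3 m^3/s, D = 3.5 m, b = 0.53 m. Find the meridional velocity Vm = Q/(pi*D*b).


Vm = 60.3 / (pi * 3.5 * 0.53) = 10.3472 m/s


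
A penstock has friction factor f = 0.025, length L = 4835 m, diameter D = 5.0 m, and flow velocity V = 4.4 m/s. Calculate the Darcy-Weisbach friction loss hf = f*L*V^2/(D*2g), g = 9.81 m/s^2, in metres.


hf = 0.025 * 4835 * 4.4^2 / (5.0 * 2 * 9.81) = 23.8546 m


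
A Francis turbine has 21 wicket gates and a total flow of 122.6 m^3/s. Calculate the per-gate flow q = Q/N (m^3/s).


q = 122.6 / 21 = 5.8381 m^3/s


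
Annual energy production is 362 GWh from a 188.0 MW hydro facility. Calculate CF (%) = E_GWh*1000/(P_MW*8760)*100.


CF = 362 * 1000 / (188.0 * 8760) * 100 = 21.9810 %


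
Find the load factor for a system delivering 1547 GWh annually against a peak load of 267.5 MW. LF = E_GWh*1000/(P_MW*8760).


LF = 1547 * 1000 / (267.5 * 8760) = 0.6602


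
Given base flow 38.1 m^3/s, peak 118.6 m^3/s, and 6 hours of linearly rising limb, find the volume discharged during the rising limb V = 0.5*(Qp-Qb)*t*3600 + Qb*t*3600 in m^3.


V = 0.5*(118.6 - 38.1)*6*3600 + 38.1*6*3600 = 1.6924e+06 m^3


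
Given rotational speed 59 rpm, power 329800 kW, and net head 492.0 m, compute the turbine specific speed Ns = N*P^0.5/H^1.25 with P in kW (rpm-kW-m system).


Ns = 59 * 329800^0.5 / 492.0^1.25 = 14.6225


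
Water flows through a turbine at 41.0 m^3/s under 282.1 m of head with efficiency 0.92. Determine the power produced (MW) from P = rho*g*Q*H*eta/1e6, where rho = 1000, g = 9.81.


P = 1000 * 9.81 * 41.0 * 282.1 * 0.92 / 1e6 = 104.3864 MW


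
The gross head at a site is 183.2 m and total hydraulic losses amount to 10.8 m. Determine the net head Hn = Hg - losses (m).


Hn = 183.2 - 10.8 = 172.4000 m


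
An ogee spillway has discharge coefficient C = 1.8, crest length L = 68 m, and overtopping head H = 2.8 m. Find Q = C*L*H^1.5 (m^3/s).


Q = 1.8 * 68 * 2.8^1.5 = 573.4802 m^3/s


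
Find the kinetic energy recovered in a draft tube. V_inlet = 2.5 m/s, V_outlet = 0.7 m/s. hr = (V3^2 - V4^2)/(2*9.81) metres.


hr = (2.5^2 - 0.7^2) / (2*9.81) = 0.2936 m


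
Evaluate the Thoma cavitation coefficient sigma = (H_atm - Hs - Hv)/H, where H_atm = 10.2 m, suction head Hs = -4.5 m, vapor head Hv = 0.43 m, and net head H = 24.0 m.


sigma = (10.2 - (-4.5) - 0.43) / 24.0 = 0.5946


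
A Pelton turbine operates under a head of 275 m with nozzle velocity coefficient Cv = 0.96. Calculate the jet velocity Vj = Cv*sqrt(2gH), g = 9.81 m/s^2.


Vj = 0.96 * sqrt(2*9.81*275) = 70.5159 m/s


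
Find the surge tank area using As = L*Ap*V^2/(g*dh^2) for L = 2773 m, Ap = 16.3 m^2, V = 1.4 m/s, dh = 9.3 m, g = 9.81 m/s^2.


As = 2773 * 16.3 * 1.4^2 / (9.81 * 9.3^2) = 104.4140 m^2


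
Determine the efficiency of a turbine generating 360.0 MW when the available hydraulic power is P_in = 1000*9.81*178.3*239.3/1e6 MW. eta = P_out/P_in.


P_in = 1000 * 9.81 * 178.3 * 239.3 / 1e6 = 418.5651 MW
eta = 360.0 / 418.5651 = 0.8601


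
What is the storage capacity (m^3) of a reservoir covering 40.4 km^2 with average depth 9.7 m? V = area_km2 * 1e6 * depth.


V = 40.4 * 1e6 * 9.7 = 3.9188e+08 m^3


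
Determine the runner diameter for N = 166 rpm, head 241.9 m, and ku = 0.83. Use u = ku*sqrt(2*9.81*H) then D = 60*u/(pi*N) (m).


u = 0.83 * sqrt(2*9.81*241.9) = 57.1802 m/s
D = 60 * 57.1802 / (pi * 166) = 6.5787 m


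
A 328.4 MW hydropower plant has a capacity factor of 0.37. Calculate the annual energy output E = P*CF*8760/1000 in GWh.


E = 328.4 * 0.37 * 8760 / 1000 = 1064.4101 GWh


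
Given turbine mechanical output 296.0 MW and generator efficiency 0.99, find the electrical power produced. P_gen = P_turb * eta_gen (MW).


P_gen = 296.0 * 0.99 = 293.0400 MW


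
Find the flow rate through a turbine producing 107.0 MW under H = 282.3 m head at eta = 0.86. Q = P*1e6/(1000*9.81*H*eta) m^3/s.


Q = 107.0 * 1e6 / (1000 * 9.81 * 282.3 * 0.86) = 44.9268 m^3/s


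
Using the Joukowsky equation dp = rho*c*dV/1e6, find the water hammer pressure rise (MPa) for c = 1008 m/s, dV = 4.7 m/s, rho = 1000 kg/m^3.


dp = 1000 * 1008 * 4.7 / 1e6 = 4.7376 MPa


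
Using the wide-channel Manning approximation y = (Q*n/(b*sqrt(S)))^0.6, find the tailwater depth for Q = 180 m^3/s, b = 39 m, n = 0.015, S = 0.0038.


y = (180 * 0.015 / (39 * 0.0038^0.5))^0.6 = 1.0721 m


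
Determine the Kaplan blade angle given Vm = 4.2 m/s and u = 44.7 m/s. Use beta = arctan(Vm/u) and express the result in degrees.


beta = arctan(4.2 / 44.7) = 5.3677 degrees


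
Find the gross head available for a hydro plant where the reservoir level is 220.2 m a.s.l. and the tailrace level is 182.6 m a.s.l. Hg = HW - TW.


Hg = 220.2 - 182.6 = 37.6000 m


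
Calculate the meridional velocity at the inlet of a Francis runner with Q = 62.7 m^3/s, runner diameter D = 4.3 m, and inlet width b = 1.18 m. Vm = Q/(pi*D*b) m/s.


Vm = 62.7 / (pi * 4.3 * 1.18) = 3.9334 m/s


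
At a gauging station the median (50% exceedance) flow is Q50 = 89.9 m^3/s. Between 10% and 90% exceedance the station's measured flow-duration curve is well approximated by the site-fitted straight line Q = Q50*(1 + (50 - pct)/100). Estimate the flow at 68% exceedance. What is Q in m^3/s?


Q = 89.9 * (1 + (50 - 68)/100) = 73.7180 m^3/s


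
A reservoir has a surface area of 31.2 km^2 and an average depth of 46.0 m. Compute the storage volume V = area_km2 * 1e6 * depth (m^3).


V = 31.2 * 1e6 * 46.0 = 1.4352e+09 m^3


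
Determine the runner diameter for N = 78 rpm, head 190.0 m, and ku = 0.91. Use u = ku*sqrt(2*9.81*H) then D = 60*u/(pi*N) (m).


u = 0.91 * sqrt(2*9.81*190.0) = 55.5607 m/s
D = 60 * 55.5607 / (pi * 78) = 13.6042 m


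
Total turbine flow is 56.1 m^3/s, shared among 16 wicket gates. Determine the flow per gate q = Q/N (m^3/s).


q = 56.1 / 16 = 3.5063 m^3/s


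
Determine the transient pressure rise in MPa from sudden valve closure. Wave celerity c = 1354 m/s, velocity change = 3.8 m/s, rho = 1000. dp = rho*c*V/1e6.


dp = 1000 * 1354 * 3.8 / 1e6 = 5.1452 MPa


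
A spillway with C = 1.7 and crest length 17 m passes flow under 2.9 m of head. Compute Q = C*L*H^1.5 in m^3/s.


Q = 1.7 * 17 * 2.9^1.5 = 142.7233 m^3/s


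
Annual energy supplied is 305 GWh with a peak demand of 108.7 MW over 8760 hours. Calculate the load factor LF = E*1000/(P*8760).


LF = 305 * 1000 / (108.7 * 8760) = 0.3203


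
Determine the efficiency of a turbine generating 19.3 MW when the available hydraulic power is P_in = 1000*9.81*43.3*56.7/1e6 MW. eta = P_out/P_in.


P_in = 1000 * 9.81 * 43.3 * 56.7 / 1e6 = 24.0846 MW
eta = 19.3 / 24.0846 = 0.8013


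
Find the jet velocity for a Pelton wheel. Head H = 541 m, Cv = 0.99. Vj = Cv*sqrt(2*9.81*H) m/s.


Vj = 0.99 * sqrt(2*9.81*541) = 101.9960 m/s


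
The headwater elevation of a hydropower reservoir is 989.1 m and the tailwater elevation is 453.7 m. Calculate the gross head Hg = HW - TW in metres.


Hg = 989.1 - 453.7 = 535.4000 m


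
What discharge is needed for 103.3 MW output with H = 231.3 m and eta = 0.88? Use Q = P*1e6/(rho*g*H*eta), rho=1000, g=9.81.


Q = 103.3 * 1e6 / (1000 * 9.81 * 231.3 * 0.88) = 51.7336 m^3/s


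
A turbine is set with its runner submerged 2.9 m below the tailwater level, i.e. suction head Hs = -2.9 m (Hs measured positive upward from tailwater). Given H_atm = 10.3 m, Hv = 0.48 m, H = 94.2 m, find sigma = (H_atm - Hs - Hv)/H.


sigma = (10.3 - (-2.9) - 0.48) / 94.2 = 0.1350


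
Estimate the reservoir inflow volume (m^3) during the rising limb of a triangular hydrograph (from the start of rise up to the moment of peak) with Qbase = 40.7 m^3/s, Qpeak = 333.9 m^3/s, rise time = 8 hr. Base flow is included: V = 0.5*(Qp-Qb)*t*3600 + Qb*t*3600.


V = 0.5*(333.9 - 40.7)*8*3600 + 40.7*8*3600 = 5.3942e+06 m^3


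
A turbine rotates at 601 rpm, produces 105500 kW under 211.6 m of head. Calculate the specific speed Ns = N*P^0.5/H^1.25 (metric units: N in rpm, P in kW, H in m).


Ns = 601 * 105500^0.5 / 211.6^1.25 = 241.8834


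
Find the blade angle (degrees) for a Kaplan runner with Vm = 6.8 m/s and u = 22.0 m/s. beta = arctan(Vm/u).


beta = arctan(6.8 / 22.0) = 17.1759 degrees


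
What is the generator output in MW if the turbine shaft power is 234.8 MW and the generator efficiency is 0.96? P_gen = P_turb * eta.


P_gen = 234.8 * 0.96 = 225.4080 MW


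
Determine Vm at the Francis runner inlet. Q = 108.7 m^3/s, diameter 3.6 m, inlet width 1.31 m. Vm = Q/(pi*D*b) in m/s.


Vm = 108.7 / (pi * 3.6 * 1.31) = 7.3368 m/s


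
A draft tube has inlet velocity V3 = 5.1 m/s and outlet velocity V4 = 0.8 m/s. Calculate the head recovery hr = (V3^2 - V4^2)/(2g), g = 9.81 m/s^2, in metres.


hr = (5.1^2 - 0.8^2) / (2*9.81) = 1.2931 m


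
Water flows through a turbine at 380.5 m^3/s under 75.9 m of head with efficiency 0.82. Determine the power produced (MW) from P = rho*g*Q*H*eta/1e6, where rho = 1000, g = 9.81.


P = 1000 * 9.81 * 380.5 * 75.9 * 0.82 / 1e6 = 232.3161 MW


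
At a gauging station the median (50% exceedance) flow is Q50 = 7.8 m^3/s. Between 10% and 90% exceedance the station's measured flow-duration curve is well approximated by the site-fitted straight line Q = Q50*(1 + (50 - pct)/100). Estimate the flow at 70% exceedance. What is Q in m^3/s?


Q = 7.8 * (1 + (50 - 70)/100) = 6.2400 m^3/s
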